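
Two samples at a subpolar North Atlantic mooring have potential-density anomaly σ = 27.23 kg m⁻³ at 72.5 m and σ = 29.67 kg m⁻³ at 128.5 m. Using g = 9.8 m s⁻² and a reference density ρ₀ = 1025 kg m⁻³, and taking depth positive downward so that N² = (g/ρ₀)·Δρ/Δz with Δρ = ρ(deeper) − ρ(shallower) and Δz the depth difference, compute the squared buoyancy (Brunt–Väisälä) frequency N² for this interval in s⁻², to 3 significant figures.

4.17 × 10⁻⁴ s⁻²

Δρ = 1029.67 − 1027.23 = 2.44 kg m⁻³ over Δz = 128.5 − 72.5 = 56 m.
N² = (9.8/1025) × (2.44/56) = 4.1659 × 10⁻⁴ s⁻² ≈ 4.17 × 10⁻⁴ s⁻².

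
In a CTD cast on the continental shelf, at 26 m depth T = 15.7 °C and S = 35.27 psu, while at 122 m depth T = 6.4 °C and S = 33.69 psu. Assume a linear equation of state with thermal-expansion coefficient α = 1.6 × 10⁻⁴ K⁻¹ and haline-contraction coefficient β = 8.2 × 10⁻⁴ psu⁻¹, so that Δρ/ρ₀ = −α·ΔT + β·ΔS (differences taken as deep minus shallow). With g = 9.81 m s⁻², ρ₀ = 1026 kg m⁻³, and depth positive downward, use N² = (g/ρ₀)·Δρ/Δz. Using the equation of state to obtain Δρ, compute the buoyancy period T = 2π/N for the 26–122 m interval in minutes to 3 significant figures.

ΔT = -9.3 K, ΔS = -1.58 psu (deep − shallow).
Δρ/ρ₀ = −αΔT + βΔS = 1.488 × 10⁻³ − 1.2956 × 10⁻³ = 1.924 × 10⁻⁴, so Δρ ≈ 0.1974 kg m⁻³.
N² = (g/ρ₀)·Δρ/Δz = g·(Δρ/ρ₀)/Δz = 9.81 × 1.924 × 10⁻⁴ / 96 = 1.9661 × 10⁻⁵ s⁻².
N = √(1.9661 × 10⁻⁵) = 4.4341 × 10⁻³ rad s⁻¹ → T = 2π/N = 1.4170 × 10³ s = 23.617 min ≈ 23.6 min.

23.6 min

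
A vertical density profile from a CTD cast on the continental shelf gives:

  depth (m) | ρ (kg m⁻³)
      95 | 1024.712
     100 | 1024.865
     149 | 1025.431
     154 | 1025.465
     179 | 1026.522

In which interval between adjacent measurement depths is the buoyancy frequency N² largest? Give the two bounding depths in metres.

154–179 m

Compute the density gradient over each adjacent pair:
  95–100 m: Δρ/Δz = 0.153/5 = 0.031 kg m⁻⁴
  100–149 m: Δρ/Δz = 0.566/49 = 0.012 kg m⁻⁴
  149–154 m: Δρ/Δz = 0.034/5 = 6.8 × 10⁻³ kg m⁻⁴
  154–179 m: Δρ/Δz = 1.057/25 = 0.042 kg m⁻⁴
The largest gradient is in the 154–179 m interval — the pycnocline.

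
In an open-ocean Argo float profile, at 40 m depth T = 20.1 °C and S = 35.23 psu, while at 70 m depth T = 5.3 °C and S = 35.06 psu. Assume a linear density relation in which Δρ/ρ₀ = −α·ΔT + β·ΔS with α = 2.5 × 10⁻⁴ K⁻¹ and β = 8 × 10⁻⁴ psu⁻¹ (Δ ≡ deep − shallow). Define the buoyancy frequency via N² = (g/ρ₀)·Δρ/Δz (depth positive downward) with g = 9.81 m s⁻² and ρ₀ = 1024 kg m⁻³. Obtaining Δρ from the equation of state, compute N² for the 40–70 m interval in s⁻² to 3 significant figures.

ΔT = -14.8 K, ΔS = -0.17 psu (deep − shallow).
Δρ/ρ₀ = −αΔT + βΔS = 3.70 × 10⁻³ − 1.36 × 10⁻⁴ = 3.564 × 10⁻³, so Δρ ≈ 3.650 kg m⁻³.
N² = (g/ρ₀)·Δρ/Δz = g·(Δρ/ρ₀)/Δz = 9.81 × 3.564 × 10⁻³ / 30 = 1.1654 × 10⁻³ s⁻² ≈ 1.17 × 10⁻³ s⁻².

1.17 × 10⁻³ s⁻²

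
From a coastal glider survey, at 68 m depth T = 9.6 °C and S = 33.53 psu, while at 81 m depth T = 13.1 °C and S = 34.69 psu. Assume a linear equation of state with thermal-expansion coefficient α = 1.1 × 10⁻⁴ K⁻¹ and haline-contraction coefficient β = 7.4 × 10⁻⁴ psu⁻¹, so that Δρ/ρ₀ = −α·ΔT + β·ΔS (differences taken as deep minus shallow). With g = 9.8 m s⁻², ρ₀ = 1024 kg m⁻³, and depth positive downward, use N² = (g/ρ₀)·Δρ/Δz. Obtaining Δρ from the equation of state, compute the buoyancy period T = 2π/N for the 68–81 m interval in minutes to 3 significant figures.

5.54 min

ΔT = +3.5 K, ΔS = +1.16 psu (deep − shallow).
Δρ/ρ₀ = −αΔT + βΔS = -3.85 × 10⁻⁴ + 8.584 × 10⁻⁴ = 4.734 × 10⁻⁴, so Δρ ≈ 0.4848 kg m⁻³.
N² = (g/ρ₀)·Δρ/Δz = g·(Δρ/ρ₀)/Δz = 9.8 × 4.734 × 10⁻⁴ / 13 = 3.5687 × 10⁻⁴ s⁻².
N = √(3.5687 × 10⁻⁴) = 0.018891 rad s⁻¹ → T = 2π/N = 332.60 s = 5.5433 min ≈ 5.54 min.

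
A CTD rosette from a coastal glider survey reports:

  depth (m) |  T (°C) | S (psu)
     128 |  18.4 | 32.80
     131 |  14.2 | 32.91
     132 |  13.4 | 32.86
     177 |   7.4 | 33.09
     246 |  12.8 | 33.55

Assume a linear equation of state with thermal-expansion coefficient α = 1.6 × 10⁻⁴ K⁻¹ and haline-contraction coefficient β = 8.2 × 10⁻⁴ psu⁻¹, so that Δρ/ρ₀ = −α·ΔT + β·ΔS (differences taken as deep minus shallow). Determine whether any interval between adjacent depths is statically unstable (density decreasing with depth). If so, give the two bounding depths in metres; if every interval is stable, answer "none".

177–246 m

Evaluate Δρ/ρ₀ = −αΔT + βΔS across each adjacent pair:
  128–131 m: −αΔT+βΔS = −(1.6 × 10⁻⁴)(-4.2)+(8.2 × 10⁻⁴)(+0.11) = 7.6 × 10⁻⁴ → stable
  131–132 m: −αΔT+βΔS = −(1.6 × 10⁻⁴)(-0.8)+(8.2 × 10⁻⁴)(-0.05) = 8.7 × 10⁻⁵ → stable
  132–177 m: −αΔT+βΔS = −(1.6 × 10⁻⁴)(-6.0)+(8.2 × 10⁻⁴)(+0.23) = 1.1 × 10⁻³ → stable
  177–246 m: −αΔT+βΔS = −(1.6 × 10⁻⁴)(+5.4)+(8.2 × 10⁻⁴)(+0.46) = -4.9 × 10⁻⁴ → UNSTABLE
The 177–246 m interval has Δρ < 0: lighter water underlies denser water.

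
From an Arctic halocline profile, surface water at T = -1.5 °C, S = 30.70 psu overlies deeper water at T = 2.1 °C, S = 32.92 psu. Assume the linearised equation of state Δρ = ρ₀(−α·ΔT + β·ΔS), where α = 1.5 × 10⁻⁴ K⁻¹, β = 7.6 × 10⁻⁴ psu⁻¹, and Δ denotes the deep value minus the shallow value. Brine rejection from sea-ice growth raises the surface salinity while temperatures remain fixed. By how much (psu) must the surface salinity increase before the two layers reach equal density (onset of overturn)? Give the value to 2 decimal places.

1.51 psu

Neutral buoyancy requires −α(T_deep − T_surf) + β(S_deep − S_surf′) = 0.
S_surf′ = S_deep − (α/β)·ΔT = 32.92 − (1.5 × 10⁻⁴/7.6 × 10⁻⁴)·(+3.6) = 32.2095 psu.
Increase required: 32.2095 − 30.70 = 1.5095 psu.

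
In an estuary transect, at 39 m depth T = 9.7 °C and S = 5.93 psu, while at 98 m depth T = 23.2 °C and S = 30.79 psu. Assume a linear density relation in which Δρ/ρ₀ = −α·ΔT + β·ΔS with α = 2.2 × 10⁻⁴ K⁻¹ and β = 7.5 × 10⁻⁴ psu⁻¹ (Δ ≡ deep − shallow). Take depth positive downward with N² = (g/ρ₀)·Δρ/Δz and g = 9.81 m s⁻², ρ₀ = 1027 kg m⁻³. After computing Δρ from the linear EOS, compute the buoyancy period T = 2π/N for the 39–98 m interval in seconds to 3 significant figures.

123 s

ΔT = +13.5 K, ΔS = +24.86 psu (deep − shallow).
Δρ/ρ₀ = −αΔT + βΔS = -2.97 × 10⁻³ + 0.018645 = 0.015675, so Δρ ≈ 16.10 kg m⁻³.
N² = (g/ρ₀)·Δρ/Δz = g·(Δρ/ρ₀)/Δz = 9.81 × 0.015675 / 59 = 2.6063 × 10⁻³ s⁻².
N = √(2.6063 × 10⁻³) = 0.051052 rad s⁻¹ → T = 2π/N = 123.07 s ≈ 123 s.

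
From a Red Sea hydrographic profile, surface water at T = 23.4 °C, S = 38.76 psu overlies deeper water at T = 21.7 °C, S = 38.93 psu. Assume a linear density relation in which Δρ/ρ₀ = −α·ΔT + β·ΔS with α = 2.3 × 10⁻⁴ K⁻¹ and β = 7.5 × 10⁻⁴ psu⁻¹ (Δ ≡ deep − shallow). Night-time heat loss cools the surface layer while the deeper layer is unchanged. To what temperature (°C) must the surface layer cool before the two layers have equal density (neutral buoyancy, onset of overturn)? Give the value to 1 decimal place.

Neutral buoyancy requires Δρ = 0, i.e. −α(T_deep − T_surf′) + β(S_deep − S_surf) = 0.
T_surf′ = T_deep − (β/α)·ΔS = 21.7 − (7.5 × 10⁻⁴/2.3 × 10⁻⁴)·(+0.17) = 21.146 °C.
Cooling required: 23.4 − (21.146) = 2.254 °C.

21.1 °C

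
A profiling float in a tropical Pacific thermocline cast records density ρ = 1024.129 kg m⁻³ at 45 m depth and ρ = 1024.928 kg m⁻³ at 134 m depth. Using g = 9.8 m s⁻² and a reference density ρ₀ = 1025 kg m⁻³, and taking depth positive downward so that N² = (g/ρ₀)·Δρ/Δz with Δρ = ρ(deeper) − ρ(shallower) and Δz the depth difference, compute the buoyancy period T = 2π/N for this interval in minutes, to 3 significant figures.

Δρ = 1024.928 − 1024.129 = 0.799 kg m⁻³ over Δz = 134 − 45 = 89 m.
N² = (9.8/1025) × (0.799/89) = 8.5834 × 10⁻⁵ s⁻².
N = √(8.5834 × 10⁻⁵) = 9.2647 × 10⁻³ rad s⁻¹, so T = 2π/N = 678.19 s = 11.303 min ≈ 11.3 min.

11.3 min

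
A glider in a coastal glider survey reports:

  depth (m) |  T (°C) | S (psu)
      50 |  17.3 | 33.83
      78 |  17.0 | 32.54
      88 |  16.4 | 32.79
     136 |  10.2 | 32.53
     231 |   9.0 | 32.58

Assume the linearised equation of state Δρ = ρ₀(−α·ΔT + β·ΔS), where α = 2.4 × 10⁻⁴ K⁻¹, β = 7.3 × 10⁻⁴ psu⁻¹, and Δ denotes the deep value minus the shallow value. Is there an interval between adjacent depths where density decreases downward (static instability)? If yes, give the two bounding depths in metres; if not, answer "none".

Evaluate Δρ/ρ₀ = −αΔT + βΔS across each adjacent pair:
  50–78 m: −αΔT+βΔS = −(2.4 × 10⁻⁴)(-0.3)+(7.3 × 10⁻⁴)(-1.29) = -8.7 × 10⁻⁴ → UNSTABLE
  78–88 m: −αΔT+βΔS = −(2.4 × 10⁻⁴)(-0.6)+(7.3 × 10⁻⁴)(+0.25) = 3.3 × 10⁻⁴ → stable
  88–136 m: −αΔT+βΔS = −(2.4 × 10⁻⁴)(-6.2)+(7.3 × 10⁻⁴)(-0.26) = 1.3 × 10⁻³ → stable
  136–231 m: −αΔT+βΔS = −(2.4 × 10⁻⁴)(-1.2)+(7.3 × 10⁻⁴)(+0.05) = 3.2 × 10⁻⁴ → stable
The 50–78 m interval has Δρ < 0: lighter water underlies denser water.

50–78 m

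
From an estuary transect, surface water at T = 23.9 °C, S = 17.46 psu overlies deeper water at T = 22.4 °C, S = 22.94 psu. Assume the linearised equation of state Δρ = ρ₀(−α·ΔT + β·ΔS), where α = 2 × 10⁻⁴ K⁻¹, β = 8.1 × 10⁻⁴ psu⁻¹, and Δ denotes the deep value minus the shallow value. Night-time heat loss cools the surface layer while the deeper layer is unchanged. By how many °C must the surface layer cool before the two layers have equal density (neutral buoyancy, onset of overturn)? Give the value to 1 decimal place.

Neutral buoyancy requires Δρ = 0, i.e. −α(T_deep − T_surf′) + β(S_deep − S_surf) = 0.
T_surf′ = T_deep − (β/α)·ΔS = 22.4 − (8.1 × 10⁻⁴/2 × 10⁻⁴)·(+5.48) = 0.206 °C.
Cooling required: 23.9 − (0.206) = 23.694 °C.

23.7 °C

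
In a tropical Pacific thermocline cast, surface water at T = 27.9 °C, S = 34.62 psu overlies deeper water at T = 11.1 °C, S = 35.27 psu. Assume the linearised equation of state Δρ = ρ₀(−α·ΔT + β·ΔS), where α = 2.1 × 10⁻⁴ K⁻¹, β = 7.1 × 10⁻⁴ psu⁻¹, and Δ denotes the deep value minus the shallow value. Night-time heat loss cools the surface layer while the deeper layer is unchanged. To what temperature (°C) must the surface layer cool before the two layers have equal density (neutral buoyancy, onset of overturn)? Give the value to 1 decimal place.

8.9 °C

Neutral buoyancy requires Δρ = 0, i.e. −α(T_deep − T_surf′) + β(S_deep − S_surf) = 0.
T_surf′ = T_deep − (β/α)·ΔS = 11.1 − (7.1 × 10⁻⁴/2.1 × 10⁻⁴)·(+0.65) = 8.902 °C.
Cooling required: 27.9 − (8.902) = 18.998 °C.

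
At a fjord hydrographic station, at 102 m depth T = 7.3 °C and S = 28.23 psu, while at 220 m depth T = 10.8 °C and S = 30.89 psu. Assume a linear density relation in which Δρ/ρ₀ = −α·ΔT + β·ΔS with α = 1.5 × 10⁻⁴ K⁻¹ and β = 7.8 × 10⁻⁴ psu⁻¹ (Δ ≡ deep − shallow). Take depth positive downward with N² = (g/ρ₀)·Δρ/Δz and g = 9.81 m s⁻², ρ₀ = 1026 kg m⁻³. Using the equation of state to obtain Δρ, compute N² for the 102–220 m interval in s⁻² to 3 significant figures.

1.29 × 10⁻⁴ s⁻²

ΔT = +3.5 K, ΔS = +2.66 psu (deep − shallow).
Δρ/ρ₀ = −αΔT + βΔS = -5.25 × 10⁻⁴ + 2.0748 × 10⁻³ = 1.5498 × 10⁻³, so Δρ ≈ 1.590 kg m⁻³.
N² = (g/ρ₀)·Δρ/Δz = g·(Δρ/ρ₀)/Δz = 9.81 × 1.5498 × 10⁻³ / 118 = 1.2884 × 10⁻⁴ s⁻² ≈ 1.29 × 10⁻⁴ s⁻².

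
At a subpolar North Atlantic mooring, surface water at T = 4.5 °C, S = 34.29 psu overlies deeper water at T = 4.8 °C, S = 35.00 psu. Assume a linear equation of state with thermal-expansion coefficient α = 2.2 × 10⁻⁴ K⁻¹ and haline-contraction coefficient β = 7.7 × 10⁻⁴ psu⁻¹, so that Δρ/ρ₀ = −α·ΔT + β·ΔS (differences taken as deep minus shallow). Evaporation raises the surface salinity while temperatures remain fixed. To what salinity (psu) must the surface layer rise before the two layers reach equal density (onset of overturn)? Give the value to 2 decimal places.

Neutral buoyancy requires −α(T_deep − T_surf) + β(S_deep − S_surf′) = 0.
S_surf′ = S_deep − (α/β)·ΔT = 35.00 − (2.2 × 10⁻⁴/7.7 × 10⁻⁴)·(+0.3) = 34.9143 psu.
Increase required: 34.9143 − 34.29 = 0.6243 psu.

34.91 psu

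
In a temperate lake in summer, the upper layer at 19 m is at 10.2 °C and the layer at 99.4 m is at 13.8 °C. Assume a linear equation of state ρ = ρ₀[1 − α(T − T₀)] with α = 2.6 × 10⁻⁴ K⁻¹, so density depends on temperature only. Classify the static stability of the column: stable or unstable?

unstable

ΔT = 13.8 − 10.2 = +3.6 K, so Δρ/ρ₀ = −αΔT = -9.36 × 10⁻⁴.
Δρ/ρ₀ < 0, so Δρ < 0: deeper water is lighter → statically unstable; the column would overturn.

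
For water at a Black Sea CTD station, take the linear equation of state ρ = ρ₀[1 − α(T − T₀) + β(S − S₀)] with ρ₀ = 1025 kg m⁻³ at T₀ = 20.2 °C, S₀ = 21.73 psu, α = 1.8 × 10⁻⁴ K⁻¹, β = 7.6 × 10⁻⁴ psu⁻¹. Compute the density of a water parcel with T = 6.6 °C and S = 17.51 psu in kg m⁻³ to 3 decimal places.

T − T₀ = -13.6 K, S − S₀ = -4.22 psu.
Bracket = 1 − α·(-13.6) + β·(-4.22) = 1 + (-7.592 × 10⁻⁴) = 0.9992408.
ρ = 1025 × 0.9992408 = 1024.222 kg m⁻³.

1024.222 kg m⁻³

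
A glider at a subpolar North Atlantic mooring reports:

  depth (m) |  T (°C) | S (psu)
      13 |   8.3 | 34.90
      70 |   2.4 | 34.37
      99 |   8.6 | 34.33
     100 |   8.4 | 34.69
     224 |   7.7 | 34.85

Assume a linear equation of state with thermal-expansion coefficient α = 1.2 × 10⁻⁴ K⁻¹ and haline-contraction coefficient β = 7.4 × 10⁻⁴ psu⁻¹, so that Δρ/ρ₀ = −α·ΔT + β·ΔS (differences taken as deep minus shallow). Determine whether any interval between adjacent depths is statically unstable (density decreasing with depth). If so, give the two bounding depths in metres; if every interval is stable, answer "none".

70–99 m

Evaluate Δρ/ρ₀ = −αΔT + βΔS across each adjacent pair:
  13–70 m: −αΔT+βΔS = −(1.2 × 10⁻⁴)(-5.9)+(7.4 × 10⁻⁴)(-0.53) = 3.2 × 10⁻⁴ → stable
  70–99 m: −αΔT+βΔS = −(1.2 × 10⁻⁴)(+6.2)+(7.4 × 10⁻⁴)(-0.04) = -7.7 × 10⁻⁴ → UNSTABLE
  99–100 m: −αΔT+βΔS = −(1.2 × 10⁻⁴)(-0.2)+(7.4 × 10⁻⁴)(+0.36) = 2.9 × 10⁻⁴ → stable
  100–224 m: −αΔT+βΔS = −(1.2 × 10⁻⁴)(-0.7)+(7.4 × 10⁻⁴)(+0.16) = 2.0 × 10⁻⁴ → stable
The 70–99 m interval has Δρ < 0: lighter water underlies denser water.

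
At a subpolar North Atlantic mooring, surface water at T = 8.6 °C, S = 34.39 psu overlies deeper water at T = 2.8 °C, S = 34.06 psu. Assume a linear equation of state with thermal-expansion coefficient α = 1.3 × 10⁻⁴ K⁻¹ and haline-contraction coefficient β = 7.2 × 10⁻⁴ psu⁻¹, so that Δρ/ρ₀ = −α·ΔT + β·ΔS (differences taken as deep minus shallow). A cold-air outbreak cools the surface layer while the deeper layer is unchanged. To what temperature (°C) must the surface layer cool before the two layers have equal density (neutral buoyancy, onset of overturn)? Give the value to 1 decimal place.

4.6 °C

Neutral buoyancy requires Δρ = 0, i.e. −α(T_deep − T_surf′) + β(S_deep − S_surf) = 0.
T_surf′ = T_deep − (β/α)·ΔS = 2.8 − (7.2 × 10⁻⁴/1.3 × 10⁻⁴)·(-0.33) = 4.628 °C.
Cooling required: 8.6 − (4.628) = 3.972 °C.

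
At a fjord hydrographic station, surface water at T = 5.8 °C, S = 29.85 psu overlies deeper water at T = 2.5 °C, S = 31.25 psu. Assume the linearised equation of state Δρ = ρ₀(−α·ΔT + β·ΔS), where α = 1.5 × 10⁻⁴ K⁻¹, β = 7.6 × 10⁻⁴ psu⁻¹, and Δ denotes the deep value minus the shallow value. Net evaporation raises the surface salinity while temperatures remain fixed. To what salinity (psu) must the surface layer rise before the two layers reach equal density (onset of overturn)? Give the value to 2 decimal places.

Neutral buoyancy requires −α(T_deep − T_surf) + β(S_deep − S_surf′) = 0.
S_surf′ = S_deep − (α/β)·ΔT = 31.25 − (1.5 × 10⁻⁴/7.6 × 10⁻⁴)·(-3.3) = 31.9013 psu.
Increase required: 31.9013 − 29.85 = 2.0513 psu.

31.90 psu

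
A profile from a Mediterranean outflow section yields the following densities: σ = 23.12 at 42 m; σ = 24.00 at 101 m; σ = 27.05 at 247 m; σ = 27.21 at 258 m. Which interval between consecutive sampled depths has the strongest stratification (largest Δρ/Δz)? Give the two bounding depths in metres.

Compute the density gradient over each adjacent pair:
  42–101 m: Δρ/Δz = 0.88/59 = 0.015 kg m⁻⁴
  101–247 m: Δρ/Δz = 3.05/146 = 0.021 kg m⁻⁴
  247–258 m: Δρ/Δz = 0.16/11 = 0.015 kg m⁻⁴
The largest gradient is in the 101–247 m interval — the pycnocline.

101–247 m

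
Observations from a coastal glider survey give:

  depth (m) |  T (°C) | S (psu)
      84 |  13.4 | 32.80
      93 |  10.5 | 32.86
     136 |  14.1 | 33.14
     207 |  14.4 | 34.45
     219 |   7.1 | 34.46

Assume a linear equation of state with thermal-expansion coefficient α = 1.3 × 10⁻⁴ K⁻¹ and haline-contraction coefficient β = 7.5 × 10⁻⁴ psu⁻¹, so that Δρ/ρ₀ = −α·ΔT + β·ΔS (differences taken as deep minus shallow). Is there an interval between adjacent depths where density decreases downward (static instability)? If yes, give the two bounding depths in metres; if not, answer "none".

Evaluate Δρ/ρ₀ = −αΔT + βΔS across each adjacent pair:
  84–93 m: −αΔT+βΔS = −(1.3 × 10⁻⁴)(-2.9)+(7.5 × 10⁻⁴)(+0.06) = 4.2 × 10⁻⁴ → stable
  93–136 m: −αΔT+βΔS = −(1.3 × 10⁻⁴)(+3.6)+(7.5 × 10⁻⁴)(+0.28) = -2.6 × 10⁻⁴ → UNSTABLE
  136–207 m: −αΔT+βΔS = −(1.3 × 10⁻⁴)(+0.3)+(7.5 × 10⁻⁴)(+1.31) = 9.4 × 10⁻⁴ → stable
  207–219 m: −αΔT+βΔS = −(1.3 × 10⁻⁴)(-7.3)+(7.5 × 10⁻⁴)(+0.01) = 9.6 × 10⁻⁴ → stable
The 93–136 m interval has Δρ < 0: lighter water underlies denser water.

93–136 m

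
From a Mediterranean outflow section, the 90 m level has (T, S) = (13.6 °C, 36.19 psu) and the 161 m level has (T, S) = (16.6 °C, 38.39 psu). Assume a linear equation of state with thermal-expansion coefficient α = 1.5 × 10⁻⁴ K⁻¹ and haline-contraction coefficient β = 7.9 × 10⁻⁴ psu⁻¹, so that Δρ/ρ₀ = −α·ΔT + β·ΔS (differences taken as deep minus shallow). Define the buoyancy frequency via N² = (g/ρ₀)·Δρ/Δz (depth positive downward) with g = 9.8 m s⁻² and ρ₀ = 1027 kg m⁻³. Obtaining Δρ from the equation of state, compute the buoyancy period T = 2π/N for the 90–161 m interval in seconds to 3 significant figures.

471 s

ΔT = +3.0 K, ΔS = +2.20 psu (deep − shallow).
Δρ/ρ₀ = −αΔT + βΔS = -4.50 × 10⁻⁴ + 1.738 × 10⁻³ = 1.288 × 10⁻³, so Δρ ≈ 1.323 kg m⁻³.
N² = (g/ρ₀)·Δρ/Δz = g·(Δρ/ρ₀)/Δz = 9.8 × 1.288 × 10⁻³ / 71 = 1.7778 × 10⁻⁴ s⁻².
N = √(1.7778 × 10⁻⁴) = 0.013333 rad s⁻¹ → T = 2π/N = 471.25 s ≈ 471 s.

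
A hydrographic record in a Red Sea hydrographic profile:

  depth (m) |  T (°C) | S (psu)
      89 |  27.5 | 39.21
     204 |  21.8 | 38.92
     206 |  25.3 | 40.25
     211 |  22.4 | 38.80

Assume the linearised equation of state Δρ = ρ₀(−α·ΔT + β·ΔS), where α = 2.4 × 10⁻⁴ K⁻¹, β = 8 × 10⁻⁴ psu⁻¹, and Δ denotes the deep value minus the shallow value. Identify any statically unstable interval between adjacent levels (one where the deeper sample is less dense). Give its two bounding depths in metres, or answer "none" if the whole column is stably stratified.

206–211 m

Evaluate Δρ/ρ₀ = −αΔT + βΔS across each adjacent pair:
  89–204 m: −αΔT+βΔS = −(2.4 × 10⁻⁴)(-5.7)+(8 × 10⁻⁴)(-0.29) = 1.1 × 10⁻³ → stable
  204–206 m: −αΔT+βΔS = −(2.4 × 10⁻⁴)(+3.5)+(8 × 10⁻⁴)(+1.33) = 2.2 × 10⁻⁴ → stable
  206–211 m: −αΔT+βΔS = −(2.4 × 10⁻⁴)(-2.9)+(8 × 10⁻⁴)(-1.45) = -4.6 × 10⁻⁴ → UNSTABLE
The 206–211 m interval has Δρ < 0: lighter water underlies denser water.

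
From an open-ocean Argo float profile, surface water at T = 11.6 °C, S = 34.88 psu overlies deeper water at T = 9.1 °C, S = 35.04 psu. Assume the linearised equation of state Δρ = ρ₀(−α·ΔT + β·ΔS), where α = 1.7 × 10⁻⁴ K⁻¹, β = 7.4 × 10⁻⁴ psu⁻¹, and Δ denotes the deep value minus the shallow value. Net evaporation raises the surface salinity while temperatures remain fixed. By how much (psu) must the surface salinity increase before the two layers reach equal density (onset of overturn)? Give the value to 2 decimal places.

0.73 psu

Neutral buoyancy requires −α(T_deep − T_surf) + β(S_deep − S_surf′) = 0.
S_surf′ = S_deep − (α/β)·ΔT = 35.04 − (1.7 × 10⁻⁴/7.4 × 10⁻⁴)·(-2.5) = 35.6143 psu.
Increase required: 35.6143 − 34.88 = 0.7343 psu.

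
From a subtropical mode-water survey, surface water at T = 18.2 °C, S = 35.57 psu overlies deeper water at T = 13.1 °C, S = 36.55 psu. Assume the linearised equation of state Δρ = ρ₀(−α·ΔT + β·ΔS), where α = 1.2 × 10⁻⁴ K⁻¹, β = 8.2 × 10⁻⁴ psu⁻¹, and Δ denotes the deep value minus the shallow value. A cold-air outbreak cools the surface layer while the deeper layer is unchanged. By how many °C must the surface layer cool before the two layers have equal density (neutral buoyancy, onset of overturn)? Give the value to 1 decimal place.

11.8 °C

Neutral buoyancy requires Δρ = 0, i.e. −α(T_deep − T_surf′) + β(S_deep − S_surf) = 0.
T_surf′ = T_deep − (β/α)·ΔS = 13.1 − (8.2 × 10⁻⁴/1.2 × 10⁻⁴)·(+0.98) = 6.403 °C.
Cooling required: 18.2 − (6.403) = 11.797 °C.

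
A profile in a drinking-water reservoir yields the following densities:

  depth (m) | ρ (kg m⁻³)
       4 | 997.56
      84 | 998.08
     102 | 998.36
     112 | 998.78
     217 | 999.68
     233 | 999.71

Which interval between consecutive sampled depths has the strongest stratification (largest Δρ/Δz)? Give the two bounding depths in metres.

Compute the density gradient over each adjacent pair:
  4–84 m: Δρ/Δz = 0.52/80 = 6.5 × 10⁻³ kg m⁻⁴
  84–102 m: Δρ/Δz = 0.28/18 = 0.016 kg m⁻⁴
  102–112 m: Δρ/Δz = 0.42/10 = 0.042 kg m⁻⁴
  112–217 m: Δρ/Δz = 0.90/105 = 8.6 × 10⁻³ kg m⁻⁴
  217–233 m: Δρ/Δz = 0.03/16 = 1.9 × 10⁻³ kg m⁻⁴
The largest gradient is in the 102–112 m interval — the pycnocline.

102–112 m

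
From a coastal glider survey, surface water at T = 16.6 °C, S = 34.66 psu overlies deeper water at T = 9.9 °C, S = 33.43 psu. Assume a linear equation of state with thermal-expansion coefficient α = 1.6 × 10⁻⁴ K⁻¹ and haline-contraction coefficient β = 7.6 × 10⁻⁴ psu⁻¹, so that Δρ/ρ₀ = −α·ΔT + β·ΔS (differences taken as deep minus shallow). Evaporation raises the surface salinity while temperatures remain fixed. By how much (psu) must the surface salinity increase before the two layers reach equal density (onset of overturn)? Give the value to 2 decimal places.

0.18 psu

Neutral buoyancy requires −α(T_deep − T_surf) + β(S_deep − S_surf′) = 0.
S_surf′ = S_deep − (α/β)·ΔT = 33.43 − (1.6 × 10⁻⁴/7.6 × 10⁻⁴)·(-6.7) = 34.8405 psu.
Increase required: 34.8405 − 34.66 = 0.1805 psu.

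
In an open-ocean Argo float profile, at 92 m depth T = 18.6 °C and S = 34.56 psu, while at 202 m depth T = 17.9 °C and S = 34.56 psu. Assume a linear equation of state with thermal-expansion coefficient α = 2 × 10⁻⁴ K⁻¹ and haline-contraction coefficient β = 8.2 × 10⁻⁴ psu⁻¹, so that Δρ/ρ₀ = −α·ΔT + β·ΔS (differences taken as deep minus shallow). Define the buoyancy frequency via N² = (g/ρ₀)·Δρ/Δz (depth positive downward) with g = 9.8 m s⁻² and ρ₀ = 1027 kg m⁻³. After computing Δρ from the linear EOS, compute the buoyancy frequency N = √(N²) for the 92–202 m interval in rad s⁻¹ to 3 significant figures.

ΔT = -0.7 K, ΔS = +0.00 psu (deep − shallow).
Δρ/ρ₀ = −αΔT + βΔS = 1.40 × 10⁻⁴ + 0 = 1.40 × 10⁻⁴, so Δρ ≈ 0.1438 kg m⁻³.
N² = (g/ρ₀)·Δρ/Δz = g·(Δρ/ρ₀)/Δz = 9.8 × 1.40 × 10⁻⁴ / 110 = 1.2473 × 10⁻⁵ s⁻².
N = √(1.2473 × 10⁻⁵) = 3.5317 × 10⁻³ rad s⁻¹ ≈ 3.53 × 10⁻³ rad s⁻¹.

3.53 × 10⁻³ rad s⁻¹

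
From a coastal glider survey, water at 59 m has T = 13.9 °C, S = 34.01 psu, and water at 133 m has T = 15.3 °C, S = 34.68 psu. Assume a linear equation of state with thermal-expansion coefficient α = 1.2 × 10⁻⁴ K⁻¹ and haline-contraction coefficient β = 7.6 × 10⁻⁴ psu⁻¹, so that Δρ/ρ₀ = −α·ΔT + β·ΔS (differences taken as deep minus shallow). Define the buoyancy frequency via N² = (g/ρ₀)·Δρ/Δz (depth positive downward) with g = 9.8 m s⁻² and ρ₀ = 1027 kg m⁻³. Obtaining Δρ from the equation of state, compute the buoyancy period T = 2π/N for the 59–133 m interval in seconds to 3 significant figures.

935 s

ΔT = +1.4 K, ΔS = +0.67 psu (deep − shallow).
Δρ/ρ₀ = −αΔT + βΔS = -1.68 × 10⁻⁴ + 5.092 × 10⁻⁴ = 3.412 × 10⁻⁴, so Δρ ≈ 0.3504 kg m⁻³.
N² = (g/ρ₀)·Δρ/Δz = g·(Δρ/ρ₀)/Δz = 9.8 × 3.412 × 10⁻⁴ / 74 = 4.5186 × 10⁻⁵ s⁻².
N = √(4.5186 × 10⁻⁵) = 6.7221 × 10⁻³ rad s⁻¹ → T = 2π/N = 934.71 s ≈ 935 s.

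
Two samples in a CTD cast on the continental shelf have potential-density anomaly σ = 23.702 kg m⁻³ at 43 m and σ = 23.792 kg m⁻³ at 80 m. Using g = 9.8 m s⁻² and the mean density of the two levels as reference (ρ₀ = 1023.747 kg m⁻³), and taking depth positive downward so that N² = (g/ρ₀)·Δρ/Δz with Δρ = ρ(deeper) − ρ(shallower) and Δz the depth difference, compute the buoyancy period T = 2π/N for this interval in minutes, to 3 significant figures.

Δρ = 1023.792 − 1023.702 = 0.090 kg m⁻³ over Δz = 80 − 43 = 37 m.
N² = (9.8/1023.747) × (0.090/37) = 2.3285 × 10⁻⁵ s⁻².
N = √(2.3285 × 10⁻⁵) = 4.8255 × 10⁻³ rad s⁻¹, so T = 2π/N = 1.3021 × 10³ s = 21.702 min ≈ 21.7 min.

21.7 min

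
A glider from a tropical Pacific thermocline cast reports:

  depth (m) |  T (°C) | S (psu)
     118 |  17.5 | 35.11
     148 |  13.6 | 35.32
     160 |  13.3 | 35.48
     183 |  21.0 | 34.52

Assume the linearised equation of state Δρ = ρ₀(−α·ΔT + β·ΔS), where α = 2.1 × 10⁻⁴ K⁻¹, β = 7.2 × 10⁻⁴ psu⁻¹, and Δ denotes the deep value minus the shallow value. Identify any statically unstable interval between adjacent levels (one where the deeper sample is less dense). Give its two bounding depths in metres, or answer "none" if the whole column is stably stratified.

Evaluate Δρ/ρ₀ = −αΔT + βΔS across each adjacent pair:
  118–148 m: −αΔT+βΔS = −(2.1 × 10⁻⁴)(-3.9)+(7.2 × 10⁻⁴)(+0.21) = 9.7 × 10⁻⁴ → stable
  148–160 m: −αΔT+βΔS = −(2.1 × 10⁻⁴)(-0.3)+(7.2 × 10⁻⁴)(+0.16) = 1.8 × 10⁻⁴ → stable
  160–183 m: −αΔT+βΔS = −(2.1 × 10⁻⁴)(+7.7)+(7.2 × 10⁻⁴)(-0.96) = -2.3 × 10⁻³ → UNSTABLE
The 160–183 m interval has Δρ < 0: lighter water underlies denser water.

160–183 m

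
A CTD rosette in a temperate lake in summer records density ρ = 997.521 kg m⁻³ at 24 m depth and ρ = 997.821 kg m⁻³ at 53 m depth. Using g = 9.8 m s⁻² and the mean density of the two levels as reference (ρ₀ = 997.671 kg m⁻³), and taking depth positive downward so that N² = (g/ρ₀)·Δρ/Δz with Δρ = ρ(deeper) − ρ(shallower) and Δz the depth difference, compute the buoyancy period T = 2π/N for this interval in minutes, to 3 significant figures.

10.4 min

Δρ = 997.821 − 997.521 = 0.300 kg m⁻³ over Δz = 53 − 24 = 29 m.
N² = (9.8/997.671) × (0.300/29) = 1.0162 × 10⁻⁴ s⁻².
N = √(1.0162 × 10⁻⁴) = 0.010081 rad s⁻¹, so T = 2π/N = 623.27 s = 10.388 min ≈ 10.4 min.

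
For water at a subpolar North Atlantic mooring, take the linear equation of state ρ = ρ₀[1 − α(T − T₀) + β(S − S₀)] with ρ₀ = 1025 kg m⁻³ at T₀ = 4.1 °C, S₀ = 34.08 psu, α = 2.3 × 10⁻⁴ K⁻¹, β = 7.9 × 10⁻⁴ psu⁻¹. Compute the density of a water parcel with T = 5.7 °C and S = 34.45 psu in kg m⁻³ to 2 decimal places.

T − T₀ = +1.6 K, S − S₀ = +0.37 psu.
Bracket = 1 − α·(+1.6) + β·(+0.37) = 1 + (-7.57 × 10⁻⁵) = 0.9999243.
ρ = 1025 × 0.9999243 = 1024.92 kg m⁻³.

1024.92 kg m⁻³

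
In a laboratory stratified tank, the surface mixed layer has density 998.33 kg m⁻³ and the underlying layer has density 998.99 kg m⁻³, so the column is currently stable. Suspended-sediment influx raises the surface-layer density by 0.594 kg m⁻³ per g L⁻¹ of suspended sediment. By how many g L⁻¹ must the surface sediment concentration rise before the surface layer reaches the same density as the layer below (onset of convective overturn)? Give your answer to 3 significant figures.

Density deficit of the surface layer: 998.99 − 998.33 = 0.66 kg m⁻³.
Required change = 0.66 / 0.594 = 1.11 g L⁻¹.

1.11 g L⁻¹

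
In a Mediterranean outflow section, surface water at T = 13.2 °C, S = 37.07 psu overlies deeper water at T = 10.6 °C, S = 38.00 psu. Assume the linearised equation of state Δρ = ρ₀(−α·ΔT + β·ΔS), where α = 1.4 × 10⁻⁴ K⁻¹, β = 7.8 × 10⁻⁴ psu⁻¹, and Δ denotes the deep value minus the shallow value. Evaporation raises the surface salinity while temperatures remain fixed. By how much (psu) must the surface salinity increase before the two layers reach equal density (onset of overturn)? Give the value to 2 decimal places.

Neutral buoyancy requires −α(T_deep − T_surf) + β(S_deep − S_surf′) = 0.
S_surf′ = S_deep − (α/β)·ΔT = 38.00 − (1.4 × 10⁻⁴/7.8 × 10⁻⁴)·(-2.6) = 38.4667 psu.
Increase required: 38.4667 − 37.07 = 1.3967 psu.

1.40 psu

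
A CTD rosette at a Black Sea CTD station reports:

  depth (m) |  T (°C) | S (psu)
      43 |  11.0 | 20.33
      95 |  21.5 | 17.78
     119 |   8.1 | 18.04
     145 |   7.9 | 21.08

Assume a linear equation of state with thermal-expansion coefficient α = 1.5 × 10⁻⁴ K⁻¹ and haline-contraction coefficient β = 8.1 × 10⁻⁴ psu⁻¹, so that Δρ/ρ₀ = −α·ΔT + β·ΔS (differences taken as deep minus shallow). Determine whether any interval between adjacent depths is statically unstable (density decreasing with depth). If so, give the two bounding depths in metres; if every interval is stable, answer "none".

43–95 m

Evaluate Δρ/ρ₀ = −αΔT + βΔS across each adjacent pair:
  43–95 m: −αΔT+βΔS = −(1.5 × 10⁻⁴)(+10.5)+(8.1 × 10⁻⁴)(-2.55) = -3.6 × 10⁻³ → UNSTABLE
  95–119 m: −αΔT+βΔS = −(1.5 × 10⁻⁴)(-13.4)+(8.1 × 10⁻⁴)(+0.26) = 2.2 × 10⁻³ → stable
  119–145 m: −αΔT+βΔS = −(1.5 × 10⁻⁴)(-0.2)+(8.1 × 10⁻⁴)(+3.04) = 2.5 × 10⁻³ → stable
The 43–95 m interval has Δρ < 0: lighter water underlies denser water.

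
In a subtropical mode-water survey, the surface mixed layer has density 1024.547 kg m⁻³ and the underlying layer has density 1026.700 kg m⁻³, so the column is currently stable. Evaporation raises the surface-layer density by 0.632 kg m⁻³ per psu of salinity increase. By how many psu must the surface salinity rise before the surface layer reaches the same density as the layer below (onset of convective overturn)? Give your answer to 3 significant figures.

3.41 psu

Density deficit of the surface layer: 1026.700 − 1024.547 = 2.153 kg m⁻³.
Required change = 2.153 / 0.632 = 3.41 psu.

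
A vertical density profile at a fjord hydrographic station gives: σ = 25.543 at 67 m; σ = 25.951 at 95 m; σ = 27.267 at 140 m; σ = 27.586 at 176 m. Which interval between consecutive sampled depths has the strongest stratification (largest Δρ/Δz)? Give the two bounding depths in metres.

Compute the density gradient over each adjacent pair:
  67–95 m: Δρ/Δz = 0.408/28 = 0.015 kg m⁻⁴
  95–140 m: Δρ/Δz = 1.316/45 = 0.029 kg m⁻⁴
  140–176 m: Δρ/Δz = 0.319/36 = 8.9 × 10⁻³ kg m⁻⁴
The largest gradient is in the 95–140 m interval — the pycnocline.

95–140 m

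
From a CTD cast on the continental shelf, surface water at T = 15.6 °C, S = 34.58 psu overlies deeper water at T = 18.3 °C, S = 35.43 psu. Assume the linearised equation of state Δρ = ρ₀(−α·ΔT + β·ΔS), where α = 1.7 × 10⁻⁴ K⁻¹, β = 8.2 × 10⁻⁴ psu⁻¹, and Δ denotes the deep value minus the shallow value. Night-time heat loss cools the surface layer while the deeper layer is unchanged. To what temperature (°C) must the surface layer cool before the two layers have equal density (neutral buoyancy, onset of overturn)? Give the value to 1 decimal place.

14.2 °C

Neutral buoyancy requires Δρ = 0, i.e. −α(T_deep − T_surf′) + β(S_deep − S_surf) = 0.
T_surf′ = T_deep − (β/α)·ΔS = 18.3 − (8.2 × 10⁻⁴/1.7 × 10⁻⁴)·(+0.85) = 14.200 °C.
Cooling required: 15.6 − (14.200) = 1.400 °C.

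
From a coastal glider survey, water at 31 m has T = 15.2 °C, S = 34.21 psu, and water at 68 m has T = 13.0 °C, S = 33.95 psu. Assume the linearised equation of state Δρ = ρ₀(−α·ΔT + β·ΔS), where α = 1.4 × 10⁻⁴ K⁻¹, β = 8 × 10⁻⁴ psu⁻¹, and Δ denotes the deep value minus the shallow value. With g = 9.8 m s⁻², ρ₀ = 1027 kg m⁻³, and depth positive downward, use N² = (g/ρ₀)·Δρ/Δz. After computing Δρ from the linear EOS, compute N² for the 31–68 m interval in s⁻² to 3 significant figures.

2.65 × 10⁻⁵ s⁻²

ΔT = -2.2 K, ΔS = -0.26 psu (deep − shallow).
Δρ/ρ₀ = −αΔT + βΔS = 3.08 × 10⁻⁴ − 2.08 × 10⁻⁴ = 1.00 × 10⁻⁴, so Δρ ≈ 0.1027 kg m⁻³.
N² = (g/ρ₀)·Δρ/Δz = g·(Δρ/ρ₀)/Δz = 9.8 × 1.00 × 10⁻⁴ / 37 = 2.6486 × 10⁻⁵ s⁻² ≈ 2.65 × 10⁻⁵ s⁻².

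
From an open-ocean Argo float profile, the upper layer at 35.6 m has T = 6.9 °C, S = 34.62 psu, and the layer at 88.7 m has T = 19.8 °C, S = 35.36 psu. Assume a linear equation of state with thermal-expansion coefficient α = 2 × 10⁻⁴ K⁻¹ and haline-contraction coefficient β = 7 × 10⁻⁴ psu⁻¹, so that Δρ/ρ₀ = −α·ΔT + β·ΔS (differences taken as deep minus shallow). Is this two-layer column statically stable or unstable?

ΔT = 19.8 − 6.9 = +12.9 K and ΔS = 35.36 − 34.62 = +0.74 psu (deep − shallow).
−αΔT = -2.58 × 10⁻³; βΔS = 5.18 × 10⁻⁴; sum Δρ/ρ₀ = -2.062 × 10⁻³.
Δρ/ρ₀ < 0, so Δρ < 0: deeper water is lighter → statically unstable; the column would overturn.

unstable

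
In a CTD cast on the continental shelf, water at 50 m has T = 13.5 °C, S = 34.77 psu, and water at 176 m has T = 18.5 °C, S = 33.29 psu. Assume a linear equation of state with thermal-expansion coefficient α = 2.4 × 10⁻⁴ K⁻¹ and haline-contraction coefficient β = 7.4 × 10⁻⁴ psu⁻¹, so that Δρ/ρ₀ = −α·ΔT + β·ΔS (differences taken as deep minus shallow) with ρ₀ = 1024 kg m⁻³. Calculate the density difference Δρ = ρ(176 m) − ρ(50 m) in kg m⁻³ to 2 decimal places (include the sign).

ΔT = +5.0 K, ΔS = -1.48 psu (deep − shallow).
Δρ/ρ₀ = −(2.4 × 10⁻⁴)(+5.0) + (7.4 × 10⁻⁴)(-1.48) = -2.2952 × 10⁻³.
Δρ = 1024 × (-2.2952 × 10⁻³) = -2.35 kg m⁻³.
Negative Δρ: lighter below, statically unstable.

-2.35 kg m⁻³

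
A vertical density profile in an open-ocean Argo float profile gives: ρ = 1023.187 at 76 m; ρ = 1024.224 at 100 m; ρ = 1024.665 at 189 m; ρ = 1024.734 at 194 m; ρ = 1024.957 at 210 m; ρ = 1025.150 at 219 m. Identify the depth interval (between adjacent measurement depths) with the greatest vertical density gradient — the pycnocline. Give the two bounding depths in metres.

Compute the density gradient over each adjacent pair:
  76–100 m: Δρ/Δz = 1.037/24 = 0.043 kg m⁻⁴
  100–189 m: Δρ/Δz = 0.441/89 = 5.0 × 10⁻³ kg m⁻⁴
  189–194 m: Δρ/Δz = 0.069/5 = 0.014 kg m⁻⁴
  194–210 m: Δρ/Δz = 0.223/16 = 0.014 kg m⁻⁴
  210–219 m: Δρ/Δz = 0.193/9 = 0.021 kg m⁻⁴
The largest gradient is in the 76–100 m interval — the pycnocline.

76–100 m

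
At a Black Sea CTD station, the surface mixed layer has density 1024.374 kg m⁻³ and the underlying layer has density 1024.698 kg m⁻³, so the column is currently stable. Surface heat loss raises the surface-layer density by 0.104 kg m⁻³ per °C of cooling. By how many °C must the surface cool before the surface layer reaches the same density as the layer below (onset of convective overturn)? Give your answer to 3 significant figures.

Density deficit of the surface layer: 1024.698 − 1024.374 = 0.324 kg m⁻³.
Required change = 0.324 / 0.104 = 3.12 °C.

3.12 °C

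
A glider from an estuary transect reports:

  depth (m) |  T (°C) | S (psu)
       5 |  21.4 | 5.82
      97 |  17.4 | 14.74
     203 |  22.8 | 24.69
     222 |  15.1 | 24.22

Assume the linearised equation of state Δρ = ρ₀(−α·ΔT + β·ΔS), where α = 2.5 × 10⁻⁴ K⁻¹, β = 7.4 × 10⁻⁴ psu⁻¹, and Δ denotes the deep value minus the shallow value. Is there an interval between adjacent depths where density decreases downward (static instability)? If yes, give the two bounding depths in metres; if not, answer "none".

none

Evaluate Δρ/ρ₀ = −αΔT + βΔS across each adjacent pair:
  5–97 m: −αΔT+βΔS = −(2.5 × 10⁻⁴)(-4.0)+(7.4 × 10⁻⁴)(+8.92) = 7.6 × 10⁻³ → stable
  97–203 m: −αΔT+βΔS = −(2.5 × 10⁻⁴)(+5.4)+(7.4 × 10⁻⁴)(+9.95) = 6.0 × 10⁻³ → stable
  203–222 m: −αΔT+βΔS = −(2.5 × 10⁻⁴)(-7.7)+(7.4 × 10⁻⁴)(-0.47) = 1.6 × 10⁻³ → stable
Every interval has Δρ > 0: the column is stably stratified throughout.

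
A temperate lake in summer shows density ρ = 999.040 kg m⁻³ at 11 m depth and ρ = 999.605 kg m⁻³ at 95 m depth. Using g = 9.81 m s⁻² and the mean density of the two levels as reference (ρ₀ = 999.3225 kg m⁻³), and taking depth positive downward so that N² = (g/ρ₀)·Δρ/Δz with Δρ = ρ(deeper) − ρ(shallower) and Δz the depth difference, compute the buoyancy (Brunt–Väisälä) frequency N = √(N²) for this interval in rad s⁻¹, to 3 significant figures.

8.13 × 10⁻³ rad s⁻¹

Δρ = 999.605 − 999.040 = 0.565 kg m⁻³ over Δz = 95 − 11 = 84 m.
N² = (9.81/999.3225) × (0.565/84) = 6.6029 × 10⁻⁵ s⁻².
N = √(6.6029 × 10⁻⁵) = 8.1258 × 10⁻³ rad s⁻¹ ≈ 8.13 × 10⁻³ rad s⁻¹.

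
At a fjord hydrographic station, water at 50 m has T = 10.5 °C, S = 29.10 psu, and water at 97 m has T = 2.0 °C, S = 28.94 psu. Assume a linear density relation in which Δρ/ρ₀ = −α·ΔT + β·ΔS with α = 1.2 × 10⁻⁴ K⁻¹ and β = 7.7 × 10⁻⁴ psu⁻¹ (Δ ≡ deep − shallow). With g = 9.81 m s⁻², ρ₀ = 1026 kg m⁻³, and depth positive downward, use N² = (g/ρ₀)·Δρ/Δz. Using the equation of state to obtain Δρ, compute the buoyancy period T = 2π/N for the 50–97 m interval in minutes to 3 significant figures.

7.65 min

ΔT = -8.5 K, ΔS = -0.16 psu (deep − shallow).
Δρ/ρ₀ = −αΔT + βΔS = 1.02 × 10⁻³ − 1.232 × 10⁻⁴ = 8.968 × 10⁻⁴, so Δρ ≈ 0.9201 kg m⁻³.
N² = (g/ρ₀)·Δρ/Δz = g·(Δρ/ρ₀)/Δz = 9.81 × 8.968 × 10⁻⁴ / 47 = 1.8718 × 10⁻⁴ s⁻².
N = √(1.8718 × 10⁻⁴) = 0.013681 rad s⁻¹ → T = 2π/N = 459.26 s = 7.6543 min ≈ 7.65 min.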